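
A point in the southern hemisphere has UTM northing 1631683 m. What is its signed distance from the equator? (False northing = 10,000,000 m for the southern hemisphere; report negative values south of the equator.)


For southern: actual = 1631683 - 10000000 = -8368317 m

-8368317 m


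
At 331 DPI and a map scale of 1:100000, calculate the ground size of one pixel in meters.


pixel_cm = 2.54 / 331 ≈ 0.007674 cm
ground = pixel_cm * 100000 / 100 = 2.54 * 100000 / (331 * 100) = 254000 / 33100 ≈ 7.67 m

7.67 m


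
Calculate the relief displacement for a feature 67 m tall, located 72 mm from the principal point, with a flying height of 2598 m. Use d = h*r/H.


d = h * r / H = 67 * 72 / 2598 = 1.86 mm

1.86 mm


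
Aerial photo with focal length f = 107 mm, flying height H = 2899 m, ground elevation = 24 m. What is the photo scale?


scale = f / (H - h) = 107 mm / 2875 m = 107 / 2875000 = 1:26869

1:26869


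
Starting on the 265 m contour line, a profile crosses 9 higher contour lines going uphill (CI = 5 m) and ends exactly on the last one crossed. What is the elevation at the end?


elevation = 265 + 9 * 5 = 310 m

310 m


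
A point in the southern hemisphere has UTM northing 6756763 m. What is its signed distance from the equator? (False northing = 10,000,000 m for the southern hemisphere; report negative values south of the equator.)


For southern: actual = 6756763 - 10000000 = -3243237 m

-3243237 m


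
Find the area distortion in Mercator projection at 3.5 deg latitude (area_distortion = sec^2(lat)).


area_distortion = 1/cos^2(3.5) = 1.004

1.004


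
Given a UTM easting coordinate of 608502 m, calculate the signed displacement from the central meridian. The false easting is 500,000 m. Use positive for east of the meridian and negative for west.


displacement = 608502 - 500000 = 108502 m

108502 m


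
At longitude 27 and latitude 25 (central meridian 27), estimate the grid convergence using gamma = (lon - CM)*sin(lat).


gamma = (27 - 27) * sin(25) = 0 * 0.422618 = 0.0 degrees

0.0 degrees


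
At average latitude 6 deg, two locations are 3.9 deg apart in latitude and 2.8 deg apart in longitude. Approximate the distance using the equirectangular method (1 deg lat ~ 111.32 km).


dlat_km = 3.9 * 111.32 = 434.148
dlon_km = 2.8 * 111.32 * cos(6) ≈ 309.988
dist = sqrt(434.148^2 + 309.988^2) ≈ 533.5 km

533.5 km


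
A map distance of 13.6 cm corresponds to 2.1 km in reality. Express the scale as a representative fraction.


ground = 2.1 km = 210000 cm; RF denominator = ground / map = 210000 / 13.6 ≈ 15441; RF = 1:15441

1:15441


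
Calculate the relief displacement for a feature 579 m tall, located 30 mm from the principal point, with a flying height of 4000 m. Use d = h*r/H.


d = h * r / H = 579 * 30 / 4000 = 4.34 mm

4.34 mm


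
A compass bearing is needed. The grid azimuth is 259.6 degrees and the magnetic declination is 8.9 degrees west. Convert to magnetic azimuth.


magnetic azimuth = grid azimuth - declination (east +ve)
mag_az = 259.6 - -8.9 = 268.5 degrees

268.5 degrees


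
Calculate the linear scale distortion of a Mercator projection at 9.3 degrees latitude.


SF = 1 / cos(9.3) = 1 / 0.986856 = 1.013

1.013


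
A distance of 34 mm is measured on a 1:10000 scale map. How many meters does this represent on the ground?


ground = 34 mm * 10000 / 1000 = 340.0 m

340.0 m


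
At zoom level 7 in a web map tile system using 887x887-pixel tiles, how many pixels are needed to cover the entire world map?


tiles per axis = 2^7 = 128
total tiles = 128^2 = 16384
pixels per axis = 128 * 887 = 113536
total pixels = 113536^2 = 12890423296

12890423296 pixels


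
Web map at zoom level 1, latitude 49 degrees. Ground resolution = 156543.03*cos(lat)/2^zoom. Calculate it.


res = 156543.03 * cos(49) / 2^1 = 156543.03 * 0.65605903 / 2 = 51350.73 m/pixel

51350.73 m/pixel


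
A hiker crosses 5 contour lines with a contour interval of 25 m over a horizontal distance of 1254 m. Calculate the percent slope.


elevation change = 5 * 25 = 125 m
slope = 125 / 1254 * 100 = 10.0%

10.0%


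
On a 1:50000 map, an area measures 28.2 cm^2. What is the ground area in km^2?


ground_area = 28.2 * (50000/100)^2 = 7050000.0 m^2 = 7.05 km^2

7.05 km^2


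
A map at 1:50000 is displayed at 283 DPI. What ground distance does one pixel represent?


pixel_cm = 2.54 / 283 ≈ 0.008975 cm
ground = pixel_cm * 50000 / 100 = 2.54 * 50000 / (283 * 100) = 127000 / 28300 ≈ 4.49 m

4.49 m


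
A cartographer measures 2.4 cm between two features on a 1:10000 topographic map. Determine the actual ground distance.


ground = 2.4 cm * 10000 / 100 = 240.0 m

240.0 m


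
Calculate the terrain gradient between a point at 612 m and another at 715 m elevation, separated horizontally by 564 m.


gradient = (715 - 612) / 564 = 103 / 564 = 0.1826

0.1826


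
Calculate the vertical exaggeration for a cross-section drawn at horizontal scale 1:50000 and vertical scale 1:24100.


VE = horizontal_scale / vertical_scale = 50000 / 24100 ≈ 2.1

2.1x


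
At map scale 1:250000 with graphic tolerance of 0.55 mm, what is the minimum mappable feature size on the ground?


ground = 0.55 mm * 250000 / 1000 = 137.5 m

137.5 m


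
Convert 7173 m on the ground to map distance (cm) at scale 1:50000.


map_cm = 7173 * 100 / 50000 = 14.346 cm ≈ 14.35 cm

14.35 cm


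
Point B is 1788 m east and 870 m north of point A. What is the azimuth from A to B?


az = atan2(1788, 870) = 64.1 deg
adjusted to 0-360: 64.1 degrees

64.1 degrees


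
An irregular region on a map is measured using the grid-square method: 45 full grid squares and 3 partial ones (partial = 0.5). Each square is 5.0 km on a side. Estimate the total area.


effective squares = 45 + 3 * 0.5 = 46.5
area = 46.5 * 25.0 = 1162.5 km^2

1162.5 km^2


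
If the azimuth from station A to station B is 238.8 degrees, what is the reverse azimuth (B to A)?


back azimuth = (238.8 + 180) mod 360 = 58.8 degrees

58.8 degrees


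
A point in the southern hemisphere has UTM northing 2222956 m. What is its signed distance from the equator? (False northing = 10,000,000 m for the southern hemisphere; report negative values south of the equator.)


For southern: actual = 2222956 - 10000000 = -7777044 m

-7777044 m


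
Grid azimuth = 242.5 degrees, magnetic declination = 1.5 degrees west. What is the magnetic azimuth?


magnetic azimuth = grid azimuth - declination (east +ve)
mag_az = 242.5 - -1.5 = 244.0 degrees

244.0 degrees


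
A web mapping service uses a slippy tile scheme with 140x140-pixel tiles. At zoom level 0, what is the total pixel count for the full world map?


tiles per axis = 2^0 = 1
total tiles = 1^2 = 1
pixels per axis = 1 * 140 = 140
total pixels = 140^2 = 19600

19600 pixels


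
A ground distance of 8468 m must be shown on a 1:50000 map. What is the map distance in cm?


map_cm = 8468 * 100 / 50000 = 16.936 cm ≈ 16.94 cm

16.94 cm


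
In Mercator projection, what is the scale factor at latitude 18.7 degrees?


SF = 1 / cos(18.7) = 1 / 0.94721 = 1.056

1.056


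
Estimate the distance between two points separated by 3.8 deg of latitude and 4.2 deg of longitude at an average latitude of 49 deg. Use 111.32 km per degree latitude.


dlat_km = 3.8 * 111.32 = 423.016
dlon_km = 4.2 * 111.32 * cos(49) ≈ 306.736
dist = sqrt(423.016^2 + 306.736^2) ≈ 522.5 km

522.5 km


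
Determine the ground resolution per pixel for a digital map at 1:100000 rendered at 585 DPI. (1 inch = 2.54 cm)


pixel_cm = 2.54 / 585 ≈ 0.004342 cm
ground = pixel_cm * 100000 / 100 = 2.54 * 100000 / (585 * 100) = 254000 / 58500 ≈ 4.34 m

4.34 m


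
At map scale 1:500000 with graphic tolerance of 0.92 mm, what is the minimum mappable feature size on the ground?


ground = 0.92 mm * 500000 / 1000 = 460.0 m

460.0 m


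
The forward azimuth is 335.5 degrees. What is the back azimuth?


back azimuth = (335.5 + 180) mod 360 = 155.5 degrees

155.5 degrees


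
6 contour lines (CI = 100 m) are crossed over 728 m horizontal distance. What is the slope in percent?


elevation change = 6 * 100 = 600 m
slope = 600 / 728 * 100 = 82.4%

82.4%


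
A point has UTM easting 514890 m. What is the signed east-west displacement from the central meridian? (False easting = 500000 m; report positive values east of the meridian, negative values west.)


displacement = 514890 - 500000 = 14890 m

14890 m


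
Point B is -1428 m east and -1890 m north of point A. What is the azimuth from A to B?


az = atan2(-1428, -1890) = -142.9 deg
adjusted to 0-360: 217.1 degrees

217.1 degrees


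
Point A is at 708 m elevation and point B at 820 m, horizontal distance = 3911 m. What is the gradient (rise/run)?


gradient = (820 - 708) / 3911 = 112 / 3911 = 0.0286

0.0286


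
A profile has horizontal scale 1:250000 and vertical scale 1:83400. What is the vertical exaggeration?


VE = horizontal_scale / vertical_scale = 250000 / 83400 ≈ 3.0

3.0x


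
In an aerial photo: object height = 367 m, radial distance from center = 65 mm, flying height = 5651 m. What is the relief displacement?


d = h * r / H = 367 * 65 / 5651 = 4.22 mm

4.22 mm


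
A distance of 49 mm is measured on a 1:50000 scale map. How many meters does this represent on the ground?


ground = 49 mm * 50000 / 1000 = 2450.0 m

2450.0 m


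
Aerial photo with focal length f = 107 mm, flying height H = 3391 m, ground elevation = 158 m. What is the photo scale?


scale = f / (H - h) = 107 mm / 3233 m = 107 / 3233000 = 1:30215

1:30215


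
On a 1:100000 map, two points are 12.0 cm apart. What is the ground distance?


ground = 12.0 cm * 100000 / 100 = 12000.0 m = 12.0 km

12.0 km


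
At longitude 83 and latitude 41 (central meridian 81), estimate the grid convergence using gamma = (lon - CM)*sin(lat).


gamma = (83 - 81) * sin(41) = 2 * 0.656059 = 1.312 degrees

1.312 degrees


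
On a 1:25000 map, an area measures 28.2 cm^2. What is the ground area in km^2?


ground_area = 28.2 * (25000/100)^2 = 1762500.0 m^2 = 1.7625 km^2 ≈ 1.763 km^2

1.763 km^2


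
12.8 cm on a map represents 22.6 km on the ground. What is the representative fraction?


ground = 22.6 km = 2260000 cm; RF denominator = ground / map = 2260000 / 12.8 ≈ 176563; RF = 1:176563

1:176563


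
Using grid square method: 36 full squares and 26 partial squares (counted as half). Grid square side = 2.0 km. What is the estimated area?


effective squares = 36 + 26 * 0.5 = 49.0
area = 49.0 * 4.0 = 196.0 km^2

196.0 km^2


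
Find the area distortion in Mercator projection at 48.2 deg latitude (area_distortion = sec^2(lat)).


area_distortion = 1/cos^2(48.2) = 2.251

2.251


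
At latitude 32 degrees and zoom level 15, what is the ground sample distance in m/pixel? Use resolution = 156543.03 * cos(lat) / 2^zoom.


res = 156543.03 * cos(32) / 2^15 = 156543.03 * 0.8480481 / 32768 = 4.05 m/pixel

4.05 m/pixel


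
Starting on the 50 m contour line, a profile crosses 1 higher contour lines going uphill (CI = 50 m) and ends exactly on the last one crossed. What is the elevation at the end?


elevation = 50 + 1 * 50 = 100 m

100 m


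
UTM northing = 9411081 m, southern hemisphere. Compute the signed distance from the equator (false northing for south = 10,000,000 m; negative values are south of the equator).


For southern: actual = 9411081 - 10000000 = -588919 m

-588919 m


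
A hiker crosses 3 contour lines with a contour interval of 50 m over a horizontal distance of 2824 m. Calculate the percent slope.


elevation change = 3 * 50 = 150 m
slope = 150 / 2824 * 100 = 5.3%

5.3%


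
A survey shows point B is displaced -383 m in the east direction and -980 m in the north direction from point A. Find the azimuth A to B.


az = atan2(-383, -980) = -158.7 deg
adjusted to 0-360: 201.3 degrees

201.3 degrees


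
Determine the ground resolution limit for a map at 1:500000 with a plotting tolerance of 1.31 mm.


ground = 1.31 mm * 500000 / 1000 = 655.0 m

655.0 m


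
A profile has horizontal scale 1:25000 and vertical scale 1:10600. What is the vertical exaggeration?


VE = horizontal_scale / vertical_scale = 25000 / 10600 ≈ 2.4

2.4x


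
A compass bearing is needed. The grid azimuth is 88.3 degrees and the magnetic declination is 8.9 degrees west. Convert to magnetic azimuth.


magnetic azimuth = grid azimuth - declination (east +ve)
mag_az = 88.3 - -8.9 = 97.2 degrees

97.2 degrees


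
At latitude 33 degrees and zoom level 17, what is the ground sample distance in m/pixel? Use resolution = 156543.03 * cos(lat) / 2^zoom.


res = 156543.03 * cos(33) / 2^17 = 156543.03 * 0.83867057 / 131072 = 1.0 m/pixel

1.0 m/pixel


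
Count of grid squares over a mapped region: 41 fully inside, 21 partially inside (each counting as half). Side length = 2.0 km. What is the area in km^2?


effective squares = 41 + 21 * 0.5 = 51.5
area = 51.5 * 4.0 = 206.0 km^2

206.0 km^2


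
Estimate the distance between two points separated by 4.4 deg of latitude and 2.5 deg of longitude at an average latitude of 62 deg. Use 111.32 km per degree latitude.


dlat_km = 4.4 * 111.32 = 489.808
dlon_km = 2.5 * 111.32 * cos(62) ≈ 130.654
dist = sqrt(489.808^2 + 130.654^2) ≈ 506.9 km

506.9 km


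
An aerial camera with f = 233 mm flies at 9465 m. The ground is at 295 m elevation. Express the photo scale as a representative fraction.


scale = f / (H - h) = 233 mm / 9170 m = 233 / 9170000 = 1:39356

1:39356


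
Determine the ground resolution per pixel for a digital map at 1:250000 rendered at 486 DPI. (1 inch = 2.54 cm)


pixel_cm = 2.54 / 486 ≈ 0.005226 cm
ground = pixel_cm * 250000 / 100 = 2.54 * 250000 / (486 * 100) = 635000 / 48600 ≈ 13.07 m

13.07 m


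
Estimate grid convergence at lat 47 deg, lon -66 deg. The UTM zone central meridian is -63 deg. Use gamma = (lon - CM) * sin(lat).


gamma = (-66 - -63) * sin(47) = -3 * 0.731354 = -2.194 degrees

-2.194 degrees


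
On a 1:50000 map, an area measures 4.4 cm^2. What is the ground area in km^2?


ground_area = 4.4 * (50000/100)^2 = 1100000.0 m^2 = 1.1 km^2

1.1 km^2


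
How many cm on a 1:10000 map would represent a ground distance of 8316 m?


map_cm = 8316 * 100 / 10000 = 83.16 cm

83.16 cm


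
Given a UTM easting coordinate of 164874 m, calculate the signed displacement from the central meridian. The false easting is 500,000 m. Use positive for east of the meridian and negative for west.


displacement = 164874 - 500000 = -335126 m

-335126 m


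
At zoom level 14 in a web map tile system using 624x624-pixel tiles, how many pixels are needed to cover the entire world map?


tiles per axis = 2^14 = 16384
total tiles = 16384^2 = 268435456
pixels per axis = 16384 * 624 = 10223616
total pixels = 10223616^2 = 104522324115456

104522324115456 pixels


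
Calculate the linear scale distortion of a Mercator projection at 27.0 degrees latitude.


SF = 1 / cos(27.0) = 1 / 0.891007 = 1.122

1.122


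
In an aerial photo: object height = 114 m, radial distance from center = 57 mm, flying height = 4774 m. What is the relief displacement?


d = h * r / H = 114 * 57 / 4774 = 1.36 mm

1.36 mm


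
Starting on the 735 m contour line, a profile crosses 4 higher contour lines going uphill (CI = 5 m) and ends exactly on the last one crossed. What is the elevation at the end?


elevation = 735 + 4 * 5 = 755 m

755 m


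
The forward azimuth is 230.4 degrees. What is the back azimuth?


back azimuth = (230.4 + 180) mod 360 = 50.4 degrees

50.4 degrees


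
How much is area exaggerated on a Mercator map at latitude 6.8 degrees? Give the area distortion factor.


area_distortion = 1/cos^2(6.8) = 1.014

1.014


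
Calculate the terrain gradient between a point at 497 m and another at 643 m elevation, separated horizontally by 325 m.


gradient = (643 - 497) / 325 = 146 / 325 = 0.4492

0.4492


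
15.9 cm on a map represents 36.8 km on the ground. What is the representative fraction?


ground = 36.8 km = 3680000 cm; RF denominator = ground / map = 3680000 / 15.9 ≈ 231447; RF = 1:231447

1:231447


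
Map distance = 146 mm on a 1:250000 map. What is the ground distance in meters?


ground = 146 mm * 250000 / 1000 = 36500.0 m

36500.0 m


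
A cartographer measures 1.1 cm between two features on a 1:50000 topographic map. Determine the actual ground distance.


ground = 1.1 cm * 50000 / 100 = 550.0 m

550.0 m


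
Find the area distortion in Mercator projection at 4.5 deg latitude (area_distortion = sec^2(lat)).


area_distortion = 1/cos^2(4.5) = 1.006

1.006


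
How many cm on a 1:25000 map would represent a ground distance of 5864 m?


map_cm = 5864 * 100 / 25000 = 23.456 cm ≈ 23.46 cm

23.46 cm


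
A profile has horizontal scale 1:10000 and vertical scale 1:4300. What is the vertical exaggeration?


VE = horizontal_scale / vertical_scale = 10000 / 4300 ≈ 2.3

2.3x


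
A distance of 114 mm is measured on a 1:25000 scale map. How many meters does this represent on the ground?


ground = 114 mm * 25000 / 1000 = 2850.0 m

2850.0 m


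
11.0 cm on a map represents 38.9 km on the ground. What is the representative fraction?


ground = 38.9 km = 3890000 cm; RF denominator = ground / map = 3890000 / 11.0 ≈ 353636; RF = 1:353636

1:353636


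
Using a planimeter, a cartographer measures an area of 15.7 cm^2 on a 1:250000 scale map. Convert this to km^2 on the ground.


ground_area = 15.7 * (250000/100)^2 = 98125000.0 m^2 = 98.125 km^2

98.125 km^2


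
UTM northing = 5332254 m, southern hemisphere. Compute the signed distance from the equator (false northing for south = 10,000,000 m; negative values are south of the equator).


For southern: actual = 5332254 - 10000000 = -4667746 m

-4667746 m


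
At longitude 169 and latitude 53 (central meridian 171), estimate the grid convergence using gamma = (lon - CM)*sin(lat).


gamma = (169 - 171) * sin(53) = -2 * 0.798636 = -1.597 degrees

-1.597 degrees


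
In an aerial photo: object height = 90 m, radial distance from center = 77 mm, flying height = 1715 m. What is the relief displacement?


d = h * r / H = 90 * 77 / 1715 = 4.04 mm

4.04 mm


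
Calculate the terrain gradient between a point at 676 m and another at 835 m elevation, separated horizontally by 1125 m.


gradient = (835 - 676) / 1125 = 159 / 1125 = 0.1413

0.1413


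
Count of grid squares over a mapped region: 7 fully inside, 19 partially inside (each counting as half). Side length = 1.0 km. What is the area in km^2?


effective squares = 7 + 19 * 0.5 = 16.5
area = 16.5 * 1.0 = 16.5 km^2

16.5 km^2


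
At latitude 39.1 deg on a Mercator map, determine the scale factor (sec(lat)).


SF = 1 / cos(39.1) = 1 / 0.776046 = 1.289

1.289


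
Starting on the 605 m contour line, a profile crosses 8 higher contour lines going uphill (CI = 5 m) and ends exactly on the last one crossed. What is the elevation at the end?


elevation = 605 + 8 * 5 = 645 m

645 m


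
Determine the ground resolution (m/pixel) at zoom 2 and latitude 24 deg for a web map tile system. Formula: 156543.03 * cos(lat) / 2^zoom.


res = 156543.03 * cos(24) / 2^2 = 156543.03 * 0.91354546 / 4 = 35752.29 m/pixel

35752.29 m/pixel


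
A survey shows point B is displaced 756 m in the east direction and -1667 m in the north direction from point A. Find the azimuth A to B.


az = atan2(756, -1667) = 155.6 deg
adjusted to 0-360: 155.6 degrees

155.6 degrees


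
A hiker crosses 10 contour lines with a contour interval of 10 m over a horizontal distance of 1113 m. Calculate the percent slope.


elevation change = 10 * 10 = 100 m
slope = 100 / 1113 * 100 = 9.0%

9.0%


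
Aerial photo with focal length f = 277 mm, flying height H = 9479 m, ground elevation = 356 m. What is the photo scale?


scale = f / (H - h) = 277 mm / 9123 m = 277 / 9123000 = 1:32935

1:32935


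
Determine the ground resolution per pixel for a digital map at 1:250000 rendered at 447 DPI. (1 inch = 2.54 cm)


pixel_cm = 2.54 / 447 ≈ 0.005682 cm
ground = pixel_cm * 250000 / 100 = 2.54 * 250000 / (447 * 100) = 635000 / 44700 ≈ 14.21 m

14.21 m


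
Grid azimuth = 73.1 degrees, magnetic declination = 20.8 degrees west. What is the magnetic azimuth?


magnetic azimuth = grid azimuth - declination (east +ve)
mag_az = 73.1 - -20.8 = 93.9 degrees

93.9 degrees


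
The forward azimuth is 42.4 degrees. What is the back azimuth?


back azimuth = (42.4 + 180) mod 360 = 222.4 degrees

222.4 degrees


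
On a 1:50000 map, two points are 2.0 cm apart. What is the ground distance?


ground = 2.0 cm * 50000 / 100 = 1000.0 m = 1.0 km

1.0 km


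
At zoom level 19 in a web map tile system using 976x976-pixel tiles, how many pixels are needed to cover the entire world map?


tiles per axis = 2^19 = 524288
total tiles = 524288^2 = 274877906944
pixels per axis = 524288 * 976 = 511705088
total pixels = 511705088^2 = 261842097085087744

261842097085087744 pixels


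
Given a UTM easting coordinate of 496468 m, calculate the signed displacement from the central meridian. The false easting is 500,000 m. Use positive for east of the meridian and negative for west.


displacement = 496468 - 500000 = -3532 m

-3532 m


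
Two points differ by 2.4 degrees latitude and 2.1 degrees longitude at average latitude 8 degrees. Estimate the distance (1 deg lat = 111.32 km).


dlat_km = 2.4 * 111.32 = 267.168
dlon_km = 2.1 * 111.32 * cos(8) ≈ 231.497
dist = sqrt(267.168^2 + 231.497^2) ≈ 353.5 km

353.5 km


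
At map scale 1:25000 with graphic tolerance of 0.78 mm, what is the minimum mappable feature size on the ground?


ground = 0.78 mm * 25000 / 1000 = 19.5 m

19.5 m


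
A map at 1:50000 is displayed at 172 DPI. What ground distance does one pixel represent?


pixel_cm = 2.54 / 172 ≈ 0.014767 cm
ground = pixel_cm * 50000 / 100 = 2.54 * 50000 / (172 * 100) = 127000 / 17200 ≈ 7.38 m

7.38 m


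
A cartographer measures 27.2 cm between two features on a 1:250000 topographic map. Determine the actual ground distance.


ground = 27.2 cm * 250000 / 100 = 68000.0 m = 68.0 km

68.0 km


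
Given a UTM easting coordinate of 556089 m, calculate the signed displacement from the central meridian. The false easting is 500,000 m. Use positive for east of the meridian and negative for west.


displacement = 556089 - 500000 = 56089 m

56089 m


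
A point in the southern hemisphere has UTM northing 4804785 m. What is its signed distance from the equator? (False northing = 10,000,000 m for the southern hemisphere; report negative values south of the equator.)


For southern: actual = 4804785 - 10000000 = -5195215 m

-5195215 m


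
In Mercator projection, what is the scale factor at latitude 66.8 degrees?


SF = 1 / cos(66.8) = 1 / 0.393942 = 2.538

2.538


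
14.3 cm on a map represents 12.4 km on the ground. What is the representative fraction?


ground = 12.4 km = 1240000 cm; RF denominator = ground / map = 1240000 / 14.3 ≈ 86713; RF = 1:86713

1:86713


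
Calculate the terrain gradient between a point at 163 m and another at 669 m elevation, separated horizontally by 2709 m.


gradient = (669 - 163) / 2709 = 506 / 2709 = 0.1868

0.1868


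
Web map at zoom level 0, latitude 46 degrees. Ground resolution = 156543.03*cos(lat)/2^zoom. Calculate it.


res = 156543.03 * cos(46) / 2^0 = 156543.03 * 0.69465837 / 1 = 108743.93 m/pixel

108743.93 m/pixel


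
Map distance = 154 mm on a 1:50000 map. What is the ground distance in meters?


ground = 154 mm * 50000 / 1000 = 7700.0 m

7700.0 m


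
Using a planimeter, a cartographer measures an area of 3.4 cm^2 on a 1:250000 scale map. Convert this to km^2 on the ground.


ground_area = 3.4 * (250000/100)^2 = 21250000.0 m^2 = 21.25 km^2

21.25 km^2


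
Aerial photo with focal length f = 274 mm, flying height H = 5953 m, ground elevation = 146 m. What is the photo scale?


scale = f / (H - h) = 274 mm / 5807 m = 274 / 5807000 = 1:21193

1:21193


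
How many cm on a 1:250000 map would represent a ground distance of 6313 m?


map_cm = 6313 * 100 / 250000 = 2.5252 cm ≈ 2.53 cm

2.53 cm


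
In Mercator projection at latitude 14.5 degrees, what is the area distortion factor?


area_distortion = 1/cos^2(14.5) = 1.067

1.067


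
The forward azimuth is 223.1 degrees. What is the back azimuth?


back azimuth = (223.1 + 180) mod 360 = 43.1 degrees

43.1 degrees


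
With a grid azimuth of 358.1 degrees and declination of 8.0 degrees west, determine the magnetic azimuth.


magnetic azimuth = grid azimuth - declination (east +ve)
mag_az = 358.1 - -8.0 = 6.1 degrees

6.1 degrees


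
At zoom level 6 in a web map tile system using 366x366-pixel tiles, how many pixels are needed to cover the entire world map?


tiles per axis = 2^6 = 64
total tiles = 64^2 = 4096
pixels per axis = 64 * 366 = 23424
total pixels = 23424^2 = 548683776

548683776 pixels


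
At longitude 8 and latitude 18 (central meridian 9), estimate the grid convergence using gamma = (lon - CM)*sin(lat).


gamma = (8 - 9) * sin(18) = -1 * 0.309017 = -0.309 degrees

-0.309 degrees


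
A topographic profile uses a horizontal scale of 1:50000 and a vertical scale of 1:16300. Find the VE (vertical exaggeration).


VE = horizontal_scale / vertical_scale = 50000 / 16300 ≈ 3.1

3.1x


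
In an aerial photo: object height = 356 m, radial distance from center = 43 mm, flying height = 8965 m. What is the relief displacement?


d = h * r / H = 356 * 43 / 8965 = 1.71 mm

1.71 mm


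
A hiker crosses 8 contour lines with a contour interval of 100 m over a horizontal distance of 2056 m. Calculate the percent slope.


elevation change = 8 * 100 = 800 m
slope = 800 / 2056 * 100 = 38.9%

38.9%


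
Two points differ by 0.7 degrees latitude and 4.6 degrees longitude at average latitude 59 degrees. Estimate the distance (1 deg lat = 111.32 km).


dlat_km = 0.7 * 111.32 = 77.924
dlon_km = 4.6 * 111.32 * cos(59) ≈ 263.737
dist = sqrt(77.924^2 + 263.737^2) ≈ 275.0 km

275.0 km


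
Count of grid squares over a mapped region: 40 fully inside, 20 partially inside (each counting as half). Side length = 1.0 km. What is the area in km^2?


effective squares = 40 + 20 * 0.5 = 50.0
area = 50.0 * 1.0 = 50.0 km^2

50.0 km^2


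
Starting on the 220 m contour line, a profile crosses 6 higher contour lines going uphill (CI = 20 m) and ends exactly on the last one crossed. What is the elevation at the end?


elevation = 220 + 6 * 20 = 340 m

340 m


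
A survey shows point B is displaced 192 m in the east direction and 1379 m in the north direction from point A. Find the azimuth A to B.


az = atan2(192, 1379) = 7.9 deg
adjusted to 0-360: 7.9 degrees

7.9 degrees


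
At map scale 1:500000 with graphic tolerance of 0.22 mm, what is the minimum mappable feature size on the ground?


ground = 0.22 mm * 500000 / 1000 = 110.0 m

110.0 m


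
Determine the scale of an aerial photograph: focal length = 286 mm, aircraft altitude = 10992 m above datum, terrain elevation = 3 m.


scale = f / (H - h) = 286 mm / 10989 m = 286 / 10989000 = 1:38423

1:38423


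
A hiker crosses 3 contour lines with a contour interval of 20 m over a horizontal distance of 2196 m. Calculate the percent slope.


elevation change = 3 * 20 = 60 m
slope = 60 / 2196 * 100 = 2.7%

2.7%


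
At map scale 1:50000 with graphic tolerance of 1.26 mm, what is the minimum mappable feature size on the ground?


ground = 1.26 mm * 50000 / 1000 = 63.0 m

63.0 m


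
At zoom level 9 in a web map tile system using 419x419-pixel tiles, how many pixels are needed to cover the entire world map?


tiles per axis = 2^9 = 512
total tiles = 512^2 = 262144
pixels per axis = 512 * 419 = 214528
total pixels = 214528^2 = 46022262784

46022262784 pixels


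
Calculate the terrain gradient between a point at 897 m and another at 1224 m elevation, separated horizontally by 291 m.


gradient = (1224 - 897) / 291 = 327 / 291 = 1.1237

1.1237


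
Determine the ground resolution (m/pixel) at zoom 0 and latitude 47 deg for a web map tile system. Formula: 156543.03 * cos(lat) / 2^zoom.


res = 156543.03 * cos(47) / 2^0 = 156543.03 * 0.68199836 / 1 = 106762.09 m/pixel

106762.09 m/pixel


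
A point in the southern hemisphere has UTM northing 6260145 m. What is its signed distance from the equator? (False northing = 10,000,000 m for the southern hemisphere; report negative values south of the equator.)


For southern: actual = 6260145 - 10000000 = -3739855 m

-3739855 m


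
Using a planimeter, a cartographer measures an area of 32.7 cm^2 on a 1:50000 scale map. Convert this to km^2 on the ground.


ground_area = 32.7 * (50000/100)^2 = 8175000.0 m^2 = 8.175 km^2

8.175 km^2


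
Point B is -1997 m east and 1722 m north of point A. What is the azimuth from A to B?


az = atan2(-1997, 1722) = -49.2 deg
adjusted to 0-360: 310.8 degrees

310.8 degrees


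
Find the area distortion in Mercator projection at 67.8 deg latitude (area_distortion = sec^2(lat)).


area_distortion = 1/cos^2(67.8) = 7.005

7.005


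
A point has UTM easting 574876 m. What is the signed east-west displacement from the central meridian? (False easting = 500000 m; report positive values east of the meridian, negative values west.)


displacement = 574876 - 500000 = 74876 m

74876 m


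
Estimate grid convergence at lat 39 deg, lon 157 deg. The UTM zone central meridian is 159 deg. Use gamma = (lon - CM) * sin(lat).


gamma = (157 - 159) * sin(39) = -2 * 0.62932 = -1.259 degrees

-1.259 degrees


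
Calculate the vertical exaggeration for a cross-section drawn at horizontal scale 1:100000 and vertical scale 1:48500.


VE = horizontal_scale / vertical_scale = 100000 / 48500 ≈ 2.1

2.1x


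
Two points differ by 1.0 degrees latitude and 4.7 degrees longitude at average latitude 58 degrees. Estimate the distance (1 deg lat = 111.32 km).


dlat_km = 1.0 * 111.32 = 111.32
dlon_km = 4.7 * 111.32 * cos(58) ≈ 277.256
dist = sqrt(111.32^2 + 277.256^2) ≈ 298.8 km

298.8 km


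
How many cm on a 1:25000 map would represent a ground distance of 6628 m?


map_cm = 6628 * 100 / 25000 = 26.512 cm ≈ 26.51 cm

26.51 cm


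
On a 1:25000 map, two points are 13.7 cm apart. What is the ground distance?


ground = 13.7 cm * 25000 / 100 = 3425.0 m = 3.425 km

3.425 km


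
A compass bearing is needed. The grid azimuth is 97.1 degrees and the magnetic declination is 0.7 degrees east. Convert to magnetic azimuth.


magnetic azimuth = grid azimuth - declination (east +ve)
mag_az = 97.1 - 0.7 = 96.4 degrees

96.4 degrees


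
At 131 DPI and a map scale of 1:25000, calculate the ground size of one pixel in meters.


pixel_cm = 2.54 / 131 ≈ 0.019389 cm
ground = pixel_cm * 25000 / 100 = 2.54 * 25000 / (131 * 100) = 63500 / 13100 ≈ 4.85 m

4.85 m


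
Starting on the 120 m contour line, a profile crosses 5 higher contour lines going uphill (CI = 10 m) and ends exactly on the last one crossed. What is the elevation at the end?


elevation = 120 + 5 * 10 = 170 m

170 m


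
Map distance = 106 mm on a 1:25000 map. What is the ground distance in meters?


ground = 106 mm * 25000 / 1000 = 2650.0 m

2650.0 m


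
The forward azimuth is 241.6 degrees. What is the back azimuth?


back azimuth = (241.6 + 180) mod 360 = 61.6 degrees

61.6 degrees


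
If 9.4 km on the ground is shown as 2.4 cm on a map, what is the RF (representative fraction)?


ground = 9.4 km = 940000 cm; RF denominator = ground / map = 940000 / 2.4 ≈ 391667; RF = 1:391667

1:391667


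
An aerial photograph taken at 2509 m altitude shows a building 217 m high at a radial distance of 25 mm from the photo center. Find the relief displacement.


d = h * r / H = 217 * 25 / 2509 = 2.16 mm

2.16 mm


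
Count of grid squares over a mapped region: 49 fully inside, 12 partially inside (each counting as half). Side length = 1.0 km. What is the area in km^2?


effective squares = 49 + 12 * 0.5 = 55.0
area = 55.0 * 1.0 = 55.0 km^2

55.0 km^2


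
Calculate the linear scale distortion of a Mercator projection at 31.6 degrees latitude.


SF = 1 / cos(31.6) = 1 / 0.851727 = 1.174

1.174


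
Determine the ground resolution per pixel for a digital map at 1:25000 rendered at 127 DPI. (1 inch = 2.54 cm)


pixel_cm = 2.54 / 127 = 0.02 cm
ground = pixel_cm * 25000 / 100 = 2.54 * 25000 / (127 * 100) = 63500 / 12700 = 5.0 m

5.0 m


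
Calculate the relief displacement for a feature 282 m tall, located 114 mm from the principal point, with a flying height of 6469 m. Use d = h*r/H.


d = h * r / H = 282 * 114 / 6469 = 4.97 mm

4.97 mm


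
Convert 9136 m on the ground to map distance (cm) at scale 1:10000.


map_cm = 9136 * 100 / 10000 = 91.36 cm

91.36 cm


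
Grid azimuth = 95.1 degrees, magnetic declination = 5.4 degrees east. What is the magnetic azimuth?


magnetic azimuth = grid azimuth - declination (east +ve)
mag_az = 95.1 - 5.4 = 89.7 degrees

89.7 degrees


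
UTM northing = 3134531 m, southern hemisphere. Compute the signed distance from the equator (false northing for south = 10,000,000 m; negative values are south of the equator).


For southern: actual = 3134531 - 10000000 = -6865469 m

-6865469 m


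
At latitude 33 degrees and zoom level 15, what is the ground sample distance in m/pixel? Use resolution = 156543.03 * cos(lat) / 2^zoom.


res = 156543.03 * cos(33) / 2^15 = 156543.03 * 0.83867057 / 32768 = 4.01 m/pixel

4.01 m/pixel


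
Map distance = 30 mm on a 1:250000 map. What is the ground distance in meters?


ground = 30 mm * 250000 / 1000 = 7500.0 m

7500.0 m


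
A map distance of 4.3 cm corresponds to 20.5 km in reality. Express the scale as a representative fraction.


ground = 20.5 km = 2050000 cm; RF denominator = ground / map = 2050000 / 4.3 ≈ 476744; RF = 1:476744

1:476744


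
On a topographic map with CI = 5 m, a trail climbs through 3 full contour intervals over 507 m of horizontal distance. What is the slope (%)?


elevation change = 3 * 5 = 15 m
slope = 15 / 507 * 100 = 3.0%

3.0%


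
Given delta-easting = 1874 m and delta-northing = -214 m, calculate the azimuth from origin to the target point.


az = atan2(1874, -214) = 96.5 deg
adjusted to 0-360: 96.5 degrees

96.5 degrees


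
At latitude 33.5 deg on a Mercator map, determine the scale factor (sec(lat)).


SF = 1 / cos(33.5) = 1 / 0.833886 = 1.199

1.199


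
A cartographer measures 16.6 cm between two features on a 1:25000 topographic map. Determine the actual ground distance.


ground = 16.6 cm * 25000 / 100 = 4150.0 m = 4.15 km

4.15 km


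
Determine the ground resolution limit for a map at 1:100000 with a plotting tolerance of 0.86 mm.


ground = 0.86 mm * 100000 / 1000 = 86.0 m

86.0 m


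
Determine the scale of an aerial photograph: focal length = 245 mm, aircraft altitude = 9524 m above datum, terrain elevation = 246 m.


scale = f / (H - h) = 245 mm / 9278 m = 245 / 9278000 = 1:37869

1:37869


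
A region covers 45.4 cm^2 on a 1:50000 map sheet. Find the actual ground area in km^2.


ground_area = 45.4 * (50000/100)^2 = 11350000.0 m^2 = 11.35 km^2

11.35 km^2


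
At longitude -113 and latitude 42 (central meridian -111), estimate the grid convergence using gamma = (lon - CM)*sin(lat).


gamma = (-113 - -111) * sin(42) = -2 * 0.669131 = -1.338 degrees

-1.338 degrees


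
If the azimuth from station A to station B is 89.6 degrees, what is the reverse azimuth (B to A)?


back azimuth = (89.6 + 180) mod 360 = 269.6 degrees

269.6 degrees


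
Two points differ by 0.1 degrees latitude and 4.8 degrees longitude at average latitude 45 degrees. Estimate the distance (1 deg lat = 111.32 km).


dlat_km = 0.1 * 111.32 = 11.132
dlon_km = 4.8 * 111.32 * cos(45) ≈ 377.833
dist = sqrt(11.132^2 + 377.833^2) ≈ 378.0 km

378.0 km


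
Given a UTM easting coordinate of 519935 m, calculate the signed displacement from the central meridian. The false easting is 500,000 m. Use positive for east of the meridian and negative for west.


displacement = 519935 - 500000 = 19935 m

19935 m


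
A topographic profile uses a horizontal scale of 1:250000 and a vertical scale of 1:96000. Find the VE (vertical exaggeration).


VE = horizontal_scale / vertical_scale = 250000 / 96000 ≈ 2.6

2.6x


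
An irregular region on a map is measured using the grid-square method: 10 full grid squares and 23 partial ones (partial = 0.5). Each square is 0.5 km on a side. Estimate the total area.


effective squares = 10 + 23 * 0.5 = 21.5
area = 21.5 * 0.25 = 5.375 km^2

5.375 km^2


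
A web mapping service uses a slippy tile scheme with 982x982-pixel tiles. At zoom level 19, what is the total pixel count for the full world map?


tiles per axis = 2^19 = 524288
total tiles = 524288^2 = 274877906944
pixels per axis = 524288 * 982 = 514850816
total pixels = 514850816^2 = 265071362735865856

265071362735865856 pixels


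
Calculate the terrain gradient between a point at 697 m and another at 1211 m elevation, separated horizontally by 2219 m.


gradient = (1211 - 697) / 2219 = 514 / 2219 = 0.2316

0.2316


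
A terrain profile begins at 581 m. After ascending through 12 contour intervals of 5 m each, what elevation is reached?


elevation = 581 + 12 * 5 = 641 m

641 m


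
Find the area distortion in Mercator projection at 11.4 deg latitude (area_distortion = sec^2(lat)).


area_distortion = 1/cos^2(11.4) = 1.041

1.041


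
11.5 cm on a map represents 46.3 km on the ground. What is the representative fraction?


ground = 46.3 km = 4630000 cm; RF denominator = ground / map = 4630000 / 11.5 ≈ 402609; RF = 1:402609

1:402609


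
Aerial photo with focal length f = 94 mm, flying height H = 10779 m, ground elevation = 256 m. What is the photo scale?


scale = f / (H - h) = 94 mm / 10523 m = 94 / 10523000 = 1:111947

1:111947


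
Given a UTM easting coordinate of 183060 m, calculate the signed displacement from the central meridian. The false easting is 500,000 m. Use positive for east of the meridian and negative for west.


displacement = 183060 - 500000 = -316940 m

-316940 m


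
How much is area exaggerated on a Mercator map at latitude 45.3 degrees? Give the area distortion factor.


area_distortion = 1/cos^2(45.3) = 2.021

2.021


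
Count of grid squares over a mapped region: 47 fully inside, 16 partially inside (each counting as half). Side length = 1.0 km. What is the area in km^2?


effective squares = 47 + 16 * 0.5 = 55.0
area = 55.0 * 1.0 = 55.0 km^2

55.0 km^2


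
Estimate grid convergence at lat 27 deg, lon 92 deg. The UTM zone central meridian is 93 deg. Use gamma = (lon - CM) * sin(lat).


gamma = (92 - 93) * sin(27) = -1 * 0.45399 = -0.454 degrees

-0.454 degrees


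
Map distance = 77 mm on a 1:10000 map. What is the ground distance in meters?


ground = 77 mm * 10000 / 1000 = 770.0 m

770.0 m


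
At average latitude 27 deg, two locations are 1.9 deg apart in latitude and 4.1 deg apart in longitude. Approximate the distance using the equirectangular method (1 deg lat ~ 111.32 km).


dlat_km = 1.9 * 111.32 = 211.508
dlon_km = 4.1 * 111.32 * cos(27) ≈ 406.666
dist = sqrt(211.508^2 + 406.666^2) ≈ 458.4 km

458.4 km
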